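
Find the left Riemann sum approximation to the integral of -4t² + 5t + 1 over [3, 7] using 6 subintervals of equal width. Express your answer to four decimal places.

Δt = (7 − 3)/6 = 2/3.
Left endpoints: 3, 11/3, 13/3, 5, 17/3, 19/3.
f(3) = -20, f(11/3) = -310/9, f(13/3) = -472/9, f(5) = -74, f(17/3) = -892/9, f(19/3) = -1150/9.
Sum = Δt · [f(3) + f(11/3) + f(13/3) + ...].
Sum ≈ -271.8519.

-271.8519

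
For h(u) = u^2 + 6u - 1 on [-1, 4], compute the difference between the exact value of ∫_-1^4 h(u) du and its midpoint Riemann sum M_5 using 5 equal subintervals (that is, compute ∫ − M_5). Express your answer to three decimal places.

0.417

Exact integral: ∫_-1^4 h(u) du ≈ 61.66667.
M_5 = 61.25.
Error ≈ 61.66667 − 61.25 ≈ 0.417.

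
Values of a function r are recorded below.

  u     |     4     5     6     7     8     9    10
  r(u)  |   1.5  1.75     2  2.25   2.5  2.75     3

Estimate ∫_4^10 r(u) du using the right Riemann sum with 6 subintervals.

Δu = 1.
Sum = 1·[1.75 + 2 + 2.25 + 2.5 + 2.75 + 3] = 14.25.

14.25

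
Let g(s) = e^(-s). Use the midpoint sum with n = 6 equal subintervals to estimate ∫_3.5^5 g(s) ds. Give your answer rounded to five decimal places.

0.02340

Δs = (5 − 3.5)/6 = 0.25.
Midpoints: 3.625, 3.875, 4.125, 4.375, 4.625, 4.875.
g(3.625) ≈ 0.02665, g(3.875) ≈ 0.02075, g(4.125) ≈ 0.01616, g(4.375) ≈ 0.01259, g(4.625) ≈ 0.00980, g(4.875) ≈ 0.00764.
Sum = Δs · [g(3.625) + g(3.875) + g(4.125) + ...].
Sum ≈ 0.02340.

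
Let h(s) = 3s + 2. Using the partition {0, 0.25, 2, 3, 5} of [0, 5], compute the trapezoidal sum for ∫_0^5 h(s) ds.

47.5

Subinterval widths: 0.25, 1.75, 1, 2.
h(0) = 2, h(0.25) = 2.75, h(2) = 8, h(3) = 11, h(5) = 17.
On each subinterval the trapezoid contributes (Δs_i/2)·[h(s_{i-1}) + h(s_i)].
Sum = 47.5.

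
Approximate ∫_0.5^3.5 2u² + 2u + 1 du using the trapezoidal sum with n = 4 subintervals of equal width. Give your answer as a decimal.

Δu = (3.5 − 0.5)/4 = 0.75.
f(0.5) = 2.5, f(1.25) = 6.625, f(2) = 13, f(2.75) = 21.625, f(3.5) = 32.5.
T_4 = (Δu/2)·[f(u_0) + 2f(u_1) + 2f(u_2) + 2f(u_3) + f(u_4)].
Sum = 44.0625.

44.0625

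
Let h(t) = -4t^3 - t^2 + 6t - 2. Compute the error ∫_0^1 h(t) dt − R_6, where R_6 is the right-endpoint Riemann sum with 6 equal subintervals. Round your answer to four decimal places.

-0.0509

Exact integral: ∫_0^1 h(t) dt ≈ -0.333333.
R_6 ≈ -0.282407.
Error ≈ -0.333333 − (-0.282407) ≈ -0.0509.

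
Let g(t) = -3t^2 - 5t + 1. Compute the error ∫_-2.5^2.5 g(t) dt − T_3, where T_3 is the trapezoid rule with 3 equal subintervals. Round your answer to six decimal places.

Exact integral: ∫_-2.5^2.5 g(t) dt = -26.25.
T_3 ≈ -33.19444444.
Error ≈ -26.25 − (-33.19444444) ≈ 6.944444.

6.944444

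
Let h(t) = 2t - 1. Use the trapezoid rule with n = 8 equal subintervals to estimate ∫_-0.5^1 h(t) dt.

Δt = (1 − (-0.5))/8 = 0.1875.
h(-0.5) = -2, h(-0.3125) = -1.625, h(-0.125) = -1.25, h(0.0625) = -0.875, h(0.25) = -0.5, h(0.4375) = -0.125, h(0.625) = 0.25, h(0.8125) = 0.625, h(1) = 1.
T_8 = (Δt/2)·[h(t_0) + 2h(t_1) + ... + 2h(t_{7}) + h(t_8)].
Sum = -0.75.

-0.75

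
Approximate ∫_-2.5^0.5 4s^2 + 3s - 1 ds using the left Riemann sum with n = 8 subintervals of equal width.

Δs = (0.5 − (-2.5))/8 = 0.375.
Left endpoints: -2.5, -2.125, -1.75, -1.375, -1, -0.625, -0.25, 0.125.
f(-2.5) = 16.5, f(-2.125) = 10.6875, f(-1.75) = 6, f(-1.375) = 2.4375, f(-1) = 0, f(-0.625) = -1.3125, f(-0.25) = -1.5, f(0.125) = -0.5625.
Sum = Δs · [f(-2.5) + f(-2.125) + f(-1.75) + ...].
Sum = 12.09375.

12.09375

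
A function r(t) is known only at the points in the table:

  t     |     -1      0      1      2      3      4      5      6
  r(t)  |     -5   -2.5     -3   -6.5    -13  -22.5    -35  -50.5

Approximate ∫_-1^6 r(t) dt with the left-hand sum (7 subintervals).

-87.5

Δt = 1.
Sum = 1·[(-5) + (-2.5) + (-3) + (-6.5) + (-13) + (-22.5) + (-35)] = -87.5.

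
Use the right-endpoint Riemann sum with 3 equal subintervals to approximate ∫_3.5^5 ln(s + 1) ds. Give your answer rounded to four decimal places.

Δs = (5 − 3.5)/3 = 0.5.
Right endpoints: 4, 4.5, 5.
f(4) ≈ 1.6094, f(4.5) ≈ 1.7047, f(5) ≈ 1.7918.
Sum = Δs · [f(4) + f(4.5) + f(5)].
Sum ≈ 2.5530.

2.5530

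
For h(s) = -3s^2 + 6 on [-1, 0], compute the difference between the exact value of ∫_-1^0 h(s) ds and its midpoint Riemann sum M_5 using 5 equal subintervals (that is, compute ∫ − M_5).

-0.01

Exact integral: ∫_-1^0 h(s) ds = 5.
M_5 = 5.01.
Error = 5 − 5.01 = -0.01.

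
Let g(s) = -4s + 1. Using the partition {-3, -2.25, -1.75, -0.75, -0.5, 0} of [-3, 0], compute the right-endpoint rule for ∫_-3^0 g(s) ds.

16.75

Subinterval widths: 0.75, 0.5, 1, 0.25, 0.5.
Right endpoints: -2.25, -1.75, -0.75, -0.5, 0.
g(-2.25) = 10, g(-1.75) = 8, g(-0.75) = 4, g(-0.5) = 3, g(0) = 1.
Sum = Σ Δs_i · g(s_i).
Sum = 16.75.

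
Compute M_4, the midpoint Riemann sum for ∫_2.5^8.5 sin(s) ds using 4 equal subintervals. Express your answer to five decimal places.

Δs = (8.5 − 2.5)/4 = 1.5.
Midpoints: 3.25, 4.75, 6.25, 7.75.
f(3.25) ≈ -0.10820, f(4.75) ≈ -0.99929, f(6.25) ≈ -0.03318, f(7.75) ≈ 0.99460.
Sum = Δs · [f(3.25) + f(4.75) + f(6.25) + f(7.75)].
Sum ≈ -0.21910.

-0.21910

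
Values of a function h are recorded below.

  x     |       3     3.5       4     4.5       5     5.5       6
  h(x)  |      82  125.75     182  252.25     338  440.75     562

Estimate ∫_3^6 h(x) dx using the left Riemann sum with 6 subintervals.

710.375

Δx = 0.5.
Sum = 0.5·[82 + 125.75 + 182 + 252.25 + 338 + 440.75] = 710.375.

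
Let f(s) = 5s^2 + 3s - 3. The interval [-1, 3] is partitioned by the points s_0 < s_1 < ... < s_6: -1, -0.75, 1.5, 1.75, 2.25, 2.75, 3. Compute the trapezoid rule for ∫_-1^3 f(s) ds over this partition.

Subinterval widths: 0.25, 2.25, 0.25, 0.5, 0.5, 0.25.
f(-1) = -1, f(-0.75) = -2.4375, f(1.5) = 12.75, f(1.75) = 17.5625, f(2.25) = 29.0625, f(2.75) = 43.0625, f(3) = 51.
On each subinterval the trapezoid contributes (Δs_i/2)·[f(s_{i-1}) + f(s_i)].
Sum = 56.40625.

56.40625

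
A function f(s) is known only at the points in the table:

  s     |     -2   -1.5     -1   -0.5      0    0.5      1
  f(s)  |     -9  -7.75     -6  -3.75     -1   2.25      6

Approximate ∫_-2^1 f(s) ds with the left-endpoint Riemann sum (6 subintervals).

Δs = 0.5.
Sum = 0.5·[(-9) + (-7.75) + (-6) + (-3.75) + (-1) + 2.25] = -12.625.

-12.625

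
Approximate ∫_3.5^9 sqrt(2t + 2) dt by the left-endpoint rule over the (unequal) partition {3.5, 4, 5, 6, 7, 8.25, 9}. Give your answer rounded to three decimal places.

Subinterval widths: 0.5, 1, 1, 1, 1.25, 0.75.
Left endpoints: 3.5, 4, 5, 6, 7, 8.25.
f(3.5) ≈ 3.000, f(4) ≈ 3.162, f(5) ≈ 3.464, f(6) ≈ 3.742, f(7) ≈ 4.000, f(8.25) ≈ 4.301.
Sum = Σ Δt_i · f(t_i).
Sum ≈ 20.094.

20.094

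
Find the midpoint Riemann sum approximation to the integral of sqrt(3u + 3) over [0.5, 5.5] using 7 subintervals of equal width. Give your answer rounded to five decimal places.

17.02190

Δu = (5.5 − 0.5)/7 = 5/7.
Midpoints: 6/7, 11/7, 16/7, 3, 26/7, 31/7, 36/7.
f(6/7) ≈ 2.36039, f(11/7) ≈ 2.77746, f(16/7) ≈ 3.13961, f(3) ≈ 3.46410, f(26/7) ≈ 3.76070, f(31/7) ≈ 4.03556, f(36/7) ≈ 4.29285.
Sum = Δu · [f(6/7) + f(11/7) + f(16/7) + ...].
Sum ≈ 17.02190.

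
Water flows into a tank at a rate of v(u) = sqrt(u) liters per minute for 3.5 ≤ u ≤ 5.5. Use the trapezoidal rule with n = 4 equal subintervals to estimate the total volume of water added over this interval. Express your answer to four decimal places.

4.2327

Δu = (5.5 − 3.5)/4 = 0.5.
v(3.5) ≈ 1.8708, v(4) ≈ 2.0000, v(4.5) ≈ 2.1213, v(5) ≈ 2.2361, v(5.5) ≈ 2.3452.
T_4 = (Δu/2)·[v(u_0) + 2v(u_1) + 2v(u_2) + 2v(u_3) + v(u_4)].
Sum ≈ 4.2327.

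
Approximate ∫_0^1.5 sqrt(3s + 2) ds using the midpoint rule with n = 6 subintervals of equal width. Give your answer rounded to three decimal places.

3.055

Δs = (1.5 − 0)/6 = 0.25.
Midpoints: 0.125, 0.375, 0.625, 0.875, 1.125, 1.375.
f(0.125) ≈ 1.541, f(0.375) ≈ 1.768, f(0.625) ≈ 1.969, f(0.875) ≈ 2.151, f(1.125) ≈ 2.318, f(1.375) ≈ 2.475.
Sum = Δs · [f(0.125) + f(0.375) + f(0.625) + ...].
Sum ≈ 3.055.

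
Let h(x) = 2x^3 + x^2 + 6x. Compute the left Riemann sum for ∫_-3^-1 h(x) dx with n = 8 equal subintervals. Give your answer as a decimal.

-62.5625

Δx = (-1 − (-3))/8 = 0.25.
Left endpoints: -3, -2.75, -2.5, -2.25, -2, -1.75, -1.5, -1.25.
h(-3) = -63, h(-2.75) = -50.53125, h(-2.5) = -40, h(-2.25) = -31.21875, h(-2) = -24, h(-1.75) = -18.15625, h(-1.5) = -13.5, h(-1.25) = -9.84375.
Sum = Δx · [h(-3) + h(-2.75) + h(-2.5) + ...].
Sum = -62.5625.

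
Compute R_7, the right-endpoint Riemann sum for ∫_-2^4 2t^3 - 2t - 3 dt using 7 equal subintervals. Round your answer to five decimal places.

Δt = (4 − (-2))/7 = 6/7.
Right endpoints: -8/7, -2/7, 4/7, 10/7, 16/7, 22/7, 4.
f(-8/7) = -1269/343, f(-2/7) = -849/343, f(4/7) = -1293/343, f(10/7) = -9/343, f(16/7) = 5595/343, f(22/7) = 18111/343, f(4) = 117.
Sum = Δt · [f(-8/7) + f(-2/7) + f(4/7) + ...].
Sum ≈ 150.97959.

150.97959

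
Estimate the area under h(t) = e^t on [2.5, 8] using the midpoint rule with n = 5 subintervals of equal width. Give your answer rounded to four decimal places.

Δt = (8 − 2.5)/5 = 1.1.
Midpoints: 3.05, 4.15, 5.25, 6.35, 7.45.
h(3.05) ≈ 21.1153, h(4.15) ≈ 63.4340, h(5.25) ≈ 190.5663, h(6.35) ≈ 572.4927, h(7.45) ≈ 1719.8631.
Sum = Δt · [h(3.05) + h(4.15) + h(5.25) + h(6.35) + h(7.45)].
Sum ≈ 2824.2186.

2824.2186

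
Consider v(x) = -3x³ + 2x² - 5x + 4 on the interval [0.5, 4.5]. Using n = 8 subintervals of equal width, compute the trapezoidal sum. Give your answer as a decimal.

Δx = (4.5 − 0.5)/8 = 0.5.
v(0.5) = 1.625, v(1) = -2, v(1.5) = -9.125, v(2) = -22, v(2.5) = -42.875, v(3) = -74, v(3.5) = -117.625, v(4) = -176, v(4.5) = -251.375.
T_8 = (Δx/2)·[v(x_0) + 2v(x_1) + ... + 2v(x_{7}) + v(x_8)].
Sum = -284.25.

-284.25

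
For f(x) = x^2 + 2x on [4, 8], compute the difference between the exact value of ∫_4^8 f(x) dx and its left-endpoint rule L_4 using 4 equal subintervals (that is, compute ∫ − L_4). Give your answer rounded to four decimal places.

Exact integral: ∫_4^8 f(x) dx ≈ 197.333333.
L_4 = 170.
Error ≈ 197.333333 − 170 ≈ 27.3333.

27.3333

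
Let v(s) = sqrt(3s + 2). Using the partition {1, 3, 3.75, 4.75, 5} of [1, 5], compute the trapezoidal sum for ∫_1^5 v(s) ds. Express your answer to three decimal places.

13.016

Subinterval widths: 2, 0.75, 1, 0.25.
v(1) ≈ 2.236, v(3) ≈ 3.317, v(3.75) ≈ 3.640, v(4.75) ≈ 4.031, v(5) ≈ 4.123.
On each subinterval the trapezoid contributes (Δs_i/2)·[v(s_{i-1}) + v(s_i)].
Sum ≈ 13.016.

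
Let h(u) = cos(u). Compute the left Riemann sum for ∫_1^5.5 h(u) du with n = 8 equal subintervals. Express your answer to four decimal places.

Δu = (5.5 − 1)/8 = 0.5625.
Left endpoints: 1, 1.5625, 2.125, 2.6875, 3.25, 3.8125, 4.375, 4.9375.
h(1) ≈ 0.5403, h(1.5625) ≈ 0.0083, h(2.125) ≈ -0.5263, h(2.6875) ≈ -0.8987, h(3.25) ≈ -0.9941, h(3.8125) ≈ -0.7833, h(4.375) ≈ -0.3310, h(4.9375) ≈ 0.2232.
Sum = Δu · [h(1) + h(1.5625) + h(2.125) + ...].
Sum ≈ -1.5534.

-1.5534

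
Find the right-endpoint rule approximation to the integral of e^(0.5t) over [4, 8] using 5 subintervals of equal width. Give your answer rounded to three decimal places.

Δt = (8 − 4)/5 = 0.8.
Right endpoints: 4.8, 5.6, 6.4, 7.2, 8.
f(4.8) ≈ 11.023, f(5.6) ≈ 16.445, f(6.4) ≈ 24.533, f(7.2) ≈ 36.598, f(8) ≈ 54.598.
Sum = Δt · [f(4.8) + f(5.6) + f(6.4) + f(7.2) + f(8)].
Sum ≈ 114.557.

114.557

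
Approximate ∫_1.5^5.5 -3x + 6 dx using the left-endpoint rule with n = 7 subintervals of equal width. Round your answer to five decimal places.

Δx = (5.5 − 1.5)/7 = 4/7.
Left endpoints: 1.5, 29/14, 37/14, 45/14, 53/14, 61/14, 69/14.
f(1.5) = 1.5, f(29/14) = -3/14, f(37/14) = -27/14, f(45/14) = -51/14, f(53/14) = -75/14, f(61/14) = -99/14, f(69/14) = -123/14.
Sum = Δx · [f(1.5) + f(29/14) + f(37/14) + ...].
Sum ≈ -14.57143.

-14.57143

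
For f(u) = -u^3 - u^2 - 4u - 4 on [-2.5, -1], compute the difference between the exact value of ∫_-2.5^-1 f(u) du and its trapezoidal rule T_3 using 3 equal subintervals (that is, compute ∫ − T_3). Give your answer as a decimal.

Exact integral: ∫_-2.5^-1 f(u) du = 9.140625.
T_3 = 9.40625.
Error = 9.140625 − 9.40625 = -0.265625.

-0.265625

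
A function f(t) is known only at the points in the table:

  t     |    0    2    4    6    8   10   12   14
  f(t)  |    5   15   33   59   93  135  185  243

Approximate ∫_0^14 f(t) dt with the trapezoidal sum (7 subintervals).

Δt = 2.
T_7 = (2/2)·[5 + 2·15 + 2·33 + 2·59 + 2·93 + 2·135 + 2·185 + 243] = 1288.

1288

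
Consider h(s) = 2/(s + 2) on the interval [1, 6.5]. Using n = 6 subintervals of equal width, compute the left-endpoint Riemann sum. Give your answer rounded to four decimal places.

Δs = (6.5 − 1)/6 = 11/12.
Left endpoints: 1, 23/12, 17/6, 3.75, 14/3, 67/12.
h(1) = 2/3, h(23/12) = 24/47, h(17/6) = 12/29, h(3.75) = 8/23, h(14/3) = 0.3, h(67/12) = 24/91.
Sum = Δs · [h(1) + h(23/12) + h(17/6) + ...].
Sum ≈ 2.2941.

2.2941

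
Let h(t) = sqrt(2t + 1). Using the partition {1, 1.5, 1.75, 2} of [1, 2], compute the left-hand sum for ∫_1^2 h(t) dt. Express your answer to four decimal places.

1.8964

Subinterval widths: 0.5, 0.25, 0.25.
Left endpoints: 1, 1.5, 1.75.
h(1) ≈ 1.7321, h(1.5) ≈ 2.0000, h(1.75) ≈ 2.1213.
Sum = Σ Δt_i · h(t_i).
Sum ≈ 1.8964.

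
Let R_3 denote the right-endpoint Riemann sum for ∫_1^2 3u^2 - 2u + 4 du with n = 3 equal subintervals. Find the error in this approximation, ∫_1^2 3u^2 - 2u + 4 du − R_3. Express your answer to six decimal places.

-1.222222

Exact integral: ∫_1^2 f(u) du = 8.
R_3 ≈ 9.22222222.
Error ≈ 8 − 9.22222222 ≈ -1.222222.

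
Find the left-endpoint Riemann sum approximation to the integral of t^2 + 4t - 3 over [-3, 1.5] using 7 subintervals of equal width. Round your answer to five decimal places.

Δt = (1.5 − (-3))/7 = 9/14.
Left endpoints: -3, -33/14, -12/7, -15/14, -3/7, 3/14, 6/7.
f(-3) = -6, f(-33/14) = -1347/196, f(-12/7) = -339/49, f(-15/14) = -1203/196, f(-3/7) = -222/49, f(3/14) = -411/196, f(6/7) = 57/49.
Sum = Δt · [f(-3) + f(-33/14) + f(-12/7) + ...].
Sum ≈ -20.18112.

-20.18112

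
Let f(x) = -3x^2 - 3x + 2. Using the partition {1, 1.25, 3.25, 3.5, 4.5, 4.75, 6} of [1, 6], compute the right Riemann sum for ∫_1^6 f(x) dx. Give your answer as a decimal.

Subinterval widths: 0.25, 2, 0.25, 1, 0.25, 1.25.
Right endpoints: 1.25, 3.25, 3.5, 4.5, 4.75, 6.
f(1.25) = -6.4375, f(3.25) = -39.4375, f(3.5) = -45.25, f(4.5) = -72.25, f(4.75) = -79.9375, f(6) = -124.
Sum = Σ Δx_i · f(x_i).
Sum = -339.03125.

-339.03125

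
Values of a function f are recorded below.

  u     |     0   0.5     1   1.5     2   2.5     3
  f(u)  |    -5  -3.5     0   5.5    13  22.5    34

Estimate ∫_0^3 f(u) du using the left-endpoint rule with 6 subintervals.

Δu = 0.5.
Sum = 0.5·[(-5) + (-3.5) + 0 + 5.5 + 13 + 22.5] = 16.25.

16.25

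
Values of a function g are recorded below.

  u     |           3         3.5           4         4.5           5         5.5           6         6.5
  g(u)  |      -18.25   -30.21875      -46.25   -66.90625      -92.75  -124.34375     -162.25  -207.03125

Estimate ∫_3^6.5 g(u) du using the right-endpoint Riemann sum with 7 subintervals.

-364.875

Δu = 0.5.
Sum = 0.5·[(-30.21875) + (-46.25) + (-66.90625) + (-92.75) + (-124.34375) + (-162.25) + (-207.03125)] = -364.875.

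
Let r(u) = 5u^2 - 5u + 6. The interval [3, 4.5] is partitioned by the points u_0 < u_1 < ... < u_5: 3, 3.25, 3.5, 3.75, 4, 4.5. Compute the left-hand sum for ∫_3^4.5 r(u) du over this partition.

Subinterval widths: 0.25, 0.25, 0.25, 0.25, 0.5.
Left endpoints: 3, 3.25, 3.5, 3.75, 4.
r(3) = 36, r(3.25) = 42.5625, r(3.5) = 49.75, r(3.75) = 57.5625, r(4) = 66.
Sum = Σ Δu_i · r(u_i).
Sum = 79.46875.

79.46875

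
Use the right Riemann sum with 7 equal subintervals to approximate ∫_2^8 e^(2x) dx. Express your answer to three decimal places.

Δx = (8 − 2)/7 = 6/7.
Right endpoints: 20/7, 26/7, 32/7, 38/7, 44/7, 50/7, 8.
f(20/7) ≈ 303.168, f(26/7) ≈ 1683.401, f(32/7) ≈ 9347.434, f(38/7) ≈ 51903.570, f(44/7) ≈ 288205.363, f(50/7) ≈ 1600320.190, f(8) ≈ 8886110.521.
Sum = Δx · [f(20/7) + f(26/7) + f(32/7) + ...].
Sum ≈ 9289605.982.

9289605.982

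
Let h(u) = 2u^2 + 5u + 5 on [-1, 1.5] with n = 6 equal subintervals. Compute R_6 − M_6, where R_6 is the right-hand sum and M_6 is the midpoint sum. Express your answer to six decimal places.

R_6 ≈ 21.81134259.
M_6 ≈ 18.46932870.
R_6 − M_6 ≈ 3.342014.

3.342014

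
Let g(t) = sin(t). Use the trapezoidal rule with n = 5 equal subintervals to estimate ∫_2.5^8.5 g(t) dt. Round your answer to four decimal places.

-0.1746

Δt = (8.5 − 2.5)/5 = 1.2.
g(2.5) ≈ 0.5985, g(3.7) ≈ -0.5298, g(4.9) ≈ -0.9825, g(6.1) ≈ -0.1822, g(7.3) ≈ 0.8504, g(8.5) ≈ 0.7985.
T_5 = (Δt/2)·[g(t_0) + 2g(t_1) + ... + 2g(t_{4}) + g(t_5)].
Sum ≈ -0.1746.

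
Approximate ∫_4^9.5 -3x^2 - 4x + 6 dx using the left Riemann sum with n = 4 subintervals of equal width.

-745.80859375

Δx = (9.5 − 4)/4 = 1.375.
Left endpoints: 4, 5.375, 6.75, 8.125.
f(4) = -58, f(5.375) = -102.171875, f(6.75) = -157.6875, f(8.125) = -224.546875.
Sum = Δx · [f(4) + f(5.375) + f(6.75) + f(8.125)].
Sum = -745.80859375.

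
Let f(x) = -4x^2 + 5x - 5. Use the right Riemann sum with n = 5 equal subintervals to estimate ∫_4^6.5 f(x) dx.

-251.25

Δx = (6.5 − 4)/5 = 0.5.
Right endpoints: 4.5, 5, 5.5, 6, 6.5.
f(4.5) = -63.5, f(5) = -80, f(5.5) = -98.5, f(6) = -119, f(6.5) = -141.5.
Sum = Δx · [f(4.5) + f(5) + f(5.5) + f(6) + f(6.5)].
Sum = -251.25.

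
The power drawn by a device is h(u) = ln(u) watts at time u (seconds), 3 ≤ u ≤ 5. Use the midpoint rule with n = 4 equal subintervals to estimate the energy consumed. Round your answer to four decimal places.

2.7527

Δu = (5 − 3)/4 = 0.5.
Midpoints: 3.25, 3.75, 4.25, 4.75.
h(3.25) ≈ 1.1787, h(3.75) ≈ 1.3218, h(4.25) ≈ 1.4469, h(4.75) ≈ 1.5581.
Sum = Δu · [h(3.25) + h(3.75) + h(4.25) + h(4.75)].
Sum ≈ 2.7527.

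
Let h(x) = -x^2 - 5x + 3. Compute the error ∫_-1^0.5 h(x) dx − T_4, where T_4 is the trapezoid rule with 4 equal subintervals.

Exact integral: ∫_-1^0.5 h(x) dx = 6.
T_4 = 5.96484375.
Error = 6 − 5.96484375 = 0.03515625.

0.03515625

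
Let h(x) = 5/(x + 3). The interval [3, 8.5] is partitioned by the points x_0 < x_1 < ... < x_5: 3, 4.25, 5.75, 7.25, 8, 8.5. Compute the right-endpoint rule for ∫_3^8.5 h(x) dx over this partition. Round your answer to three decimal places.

3.009

Subinterval widths: 1.25, 1.5, 1.5, 0.75, 0.5.
Right endpoints: 4.25, 5.75, 7.25, 8, 8.5.
h(4.25) = 20/29, h(5.75) = 4/7, h(7.25) = 20/41, h(8) = 5/11, h(8.5) = 10/23.
Sum = Σ Δx_i · h(x_i).
Sum ≈ 3.009.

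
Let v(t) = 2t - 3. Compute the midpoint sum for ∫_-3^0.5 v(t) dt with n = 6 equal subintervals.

Δt = (0.5 − (-3))/6 = 7/12.
Midpoints: -65/24, -2.125, -37/24, -23/24, -0.375, 5/24.
v(-65/24) = -101/12, v(-2.125) = -7.25, v(-37/24) = -73/12, v(-23/24) = -59/12, v(-0.375) = -3.75, v(5/24) = -31/12.
Sum = Δt · [v(-65/24) + v(-2.125) + v(-37/24) + ...].
Sum = -19.25.

-19.25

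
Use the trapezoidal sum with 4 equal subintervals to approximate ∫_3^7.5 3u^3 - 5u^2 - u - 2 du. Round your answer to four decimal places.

1661.6514

Δu = (7.5 − 3)/4 = 1.125.
f(3) = 31, f(4.125) = 61115/512, f(5.25) = 289.046875, f(6.375) = 289625/512, f(7.5) = 974.875.
T_4 = (Δu/2)·[f(u_0) + 2f(u_1) + 2f(u_2) + 2f(u_3) + f(u_4)].
Sum ≈ 1661.6514.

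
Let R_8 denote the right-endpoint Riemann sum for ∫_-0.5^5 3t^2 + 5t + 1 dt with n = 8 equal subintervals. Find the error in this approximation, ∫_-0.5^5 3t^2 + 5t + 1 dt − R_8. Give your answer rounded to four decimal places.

-36.2764

Exact integral: ∫_-0.5^5 f(t) dt = 192.5.
R_8 ≈ 228.776367.
Error ≈ 192.5 − 228.776367 ≈ -36.2764.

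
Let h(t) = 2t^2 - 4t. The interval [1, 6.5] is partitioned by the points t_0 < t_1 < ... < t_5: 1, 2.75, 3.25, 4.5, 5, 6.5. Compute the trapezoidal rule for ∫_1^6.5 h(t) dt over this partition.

Subinterval widths: 1.75, 0.5, 1.25, 0.5, 1.5.
h(1) = -2, h(2.75) = 4.125, h(3.25) = 8.125, h(4.5) = 22.5, h(5) = 30, h(6.5) = 58.5.
On each subinterval the trapezoid contributes (Δt_i/2)·[h(t_{i-1}) + h(t_i)].
Sum = 103.5625.

103.5625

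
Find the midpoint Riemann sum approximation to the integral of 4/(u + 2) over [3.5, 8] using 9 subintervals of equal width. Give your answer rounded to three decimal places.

2.390

Δu = (8 − 3.5)/9 = 0.5.
Midpoints: 3.75, 4.25, 4.75, 5.25, 5.75, 6.25, 6.75, 7.25, 7.75.
f(3.75) = 16/23, f(4.25) = 0.64, f(4.75) = 16/27, f(5.25) = 16/29, f(5.75) = 16/31, f(6.25) = 16/33, f(6.75) = 16/35, f(7.25) = 16/37, f(7.75) = 16/39.
Sum = Δu · [f(3.75) + f(4.25) + f(4.75) + ...].
Sum ≈ 2.390.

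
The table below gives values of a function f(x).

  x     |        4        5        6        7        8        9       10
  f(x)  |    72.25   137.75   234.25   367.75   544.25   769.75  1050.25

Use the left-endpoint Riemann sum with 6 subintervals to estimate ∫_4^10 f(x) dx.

Δx = 1.
Sum = 1·[72.25 + 137.75 + 234.25 + 367.75 + 544.25 + 769.75] = 2126.

2126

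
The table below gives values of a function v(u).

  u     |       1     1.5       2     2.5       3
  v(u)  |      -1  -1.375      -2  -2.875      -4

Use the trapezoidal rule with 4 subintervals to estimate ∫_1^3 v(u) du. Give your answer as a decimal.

Δu = 0.5.
T_4 = (0.5/2)·[(-1) + 2·(-1.375) + 2·(-2) + 2·(-2.875) + (-4)] = -4.375.

-4.375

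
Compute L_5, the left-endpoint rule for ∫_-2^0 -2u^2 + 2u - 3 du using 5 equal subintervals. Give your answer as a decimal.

-17.84

Δu = (0 − (-2))/5 = 0.4.
Left endpoints: -2, -1.6, -1.2, -0.8, -0.4.
f(-2) = -15, f(-1.6) = -11.32, f(-1.2) = -8.28, f(-0.8) = -5.88, f(-0.4) = -4.12.
Sum = Δu · [f(-2) + f(-1.6) + f(-1.2) + f(-0.8) + f(-0.4)].
Sum = -17.84.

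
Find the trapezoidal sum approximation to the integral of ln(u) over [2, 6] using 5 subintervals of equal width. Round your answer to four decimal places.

Δu = (6 − 2)/5 = 0.8.
f(2) ≈ 0.6931, f(2.8) ≈ 1.0296, f(3.6) ≈ 1.2809, f(4.4) ≈ 1.4816, f(5.2) ≈ 1.6487, f(6) ≈ 1.7918.
T_5 = (Δu/2)·[f(u_0) + 2f(u_1) + ... + 2f(u_{4}) + f(u_5)].
Sum ≈ 5.3466.

5.3466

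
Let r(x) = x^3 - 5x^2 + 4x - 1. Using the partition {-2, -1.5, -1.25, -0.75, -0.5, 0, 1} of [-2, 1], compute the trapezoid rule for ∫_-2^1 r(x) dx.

-28.875

Subinterval widths: 0.5, 0.25, 0.5, 0.25, 0.5, 1.
r(-2) = -37, r(-1.5) = -21.625, r(-1.25) = -15.765625, r(-0.75) = -7.234375, r(-0.5) = -4.375, r(0) = -1, r(1) = -1.
On each subinterval the trapezoid contributes (Δx_i/2)·[r(x_{i-1}) + r(x_i)].
Sum = -28.875.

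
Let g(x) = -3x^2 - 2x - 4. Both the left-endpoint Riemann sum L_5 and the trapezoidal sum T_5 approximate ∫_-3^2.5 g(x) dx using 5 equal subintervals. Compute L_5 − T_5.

L_5 = -63.69.
T_5 = -65.2025.
L_5 − T_5 = 1.5125.

1.5125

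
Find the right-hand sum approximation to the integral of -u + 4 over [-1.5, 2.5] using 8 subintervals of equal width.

Δu = (2.5 − (-1.5))/8 = 0.5.
Right endpoints: -1, -0.5, 0, 0.5, 1, 1.5, 2, 2.5.
f(-1) = 5, f(-0.5) = 4.5, f(0) = 4, f(0.5) = 3.5, f(1) = 3, f(1.5) = 2.5, f(2) = 2, f(2.5) = 1.5.
Sum = Δu · [f(-1) + f(-0.5) + f(0) + ...].
Sum = 13.

13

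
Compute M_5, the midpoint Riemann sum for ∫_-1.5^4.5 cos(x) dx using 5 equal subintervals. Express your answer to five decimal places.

Δx = (4.5 − (-1.5))/5 = 1.2.
Midpoints: -0.9, 0.3, 1.5, 2.7, 3.9.
f(-0.9) ≈ 0.62161, f(0.3) ≈ 0.95534, f(1.5) ≈ 0.07074, f(2.7) ≈ -0.90407, f(3.9) ≈ -0.72593.
Sum = Δx · [f(-0.9) + f(0.3) + f(1.5) + f(2.7) + f(3.9)].
Sum ≈ 0.02122.

0.02122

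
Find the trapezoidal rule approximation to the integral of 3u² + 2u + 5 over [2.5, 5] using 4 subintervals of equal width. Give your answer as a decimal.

Δu = (5 − 2.5)/4 = 0.625.
f(2.5) = 28.75, f(3.125) = 40.546875, f(3.75) = 54.6875, f(4.375) = 71.171875, f(5) = 90.
T_4 = (Δu/2)·[f(u_0) + 2f(u_1) + 2f(u_2) + 2f(u_3) + f(u_4)].
Sum = 141.11328125.

141.11328125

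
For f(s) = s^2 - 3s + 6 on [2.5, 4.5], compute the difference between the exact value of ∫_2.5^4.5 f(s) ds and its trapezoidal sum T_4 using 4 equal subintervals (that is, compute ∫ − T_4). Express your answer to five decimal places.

-0.08333

Exact integral: ∫_2.5^4.5 f(s) ds ≈ 16.1666667.
T_4 = 16.25.
Error ≈ 16.1666667 − 16.25 ≈ -0.08333.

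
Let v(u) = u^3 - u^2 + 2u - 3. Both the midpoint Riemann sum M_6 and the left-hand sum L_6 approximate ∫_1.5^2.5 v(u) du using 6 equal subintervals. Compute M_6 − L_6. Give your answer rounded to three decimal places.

0.819

M_6 ≈ 5.40509.
L_6 ≈ 4.58565.
M_6 − L_6 ≈ 0.819.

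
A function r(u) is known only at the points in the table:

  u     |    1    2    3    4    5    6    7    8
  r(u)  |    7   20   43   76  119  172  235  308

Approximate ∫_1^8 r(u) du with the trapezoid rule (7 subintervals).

822.5

Δu = 1.
T_7 = (1/2)·[7 + 2·20 + 2·43 + 2·76 + 2·119 + 2·172 + 2·235 + 308] = 822.5.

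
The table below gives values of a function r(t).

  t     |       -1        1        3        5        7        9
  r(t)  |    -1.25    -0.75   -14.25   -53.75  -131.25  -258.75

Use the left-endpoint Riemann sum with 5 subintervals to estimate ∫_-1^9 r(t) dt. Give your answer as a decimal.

-402.5

Δt = 2.
Sum = 2·[(-1.25) + (-0.75) + (-14.25) + (-53.75) + (-131.25)] = -402.5.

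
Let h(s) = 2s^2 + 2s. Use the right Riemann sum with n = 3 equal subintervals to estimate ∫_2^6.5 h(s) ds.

Δs = (6.5 − 2)/3 = 1.5.
Right endpoints: 3.5, 5, 6.5.
h(3.5) = 31.5, h(5) = 60, h(6.5) = 97.5.
Sum = Δs · [h(3.5) + h(5) + h(6.5)].
Sum = 283.5.

283.5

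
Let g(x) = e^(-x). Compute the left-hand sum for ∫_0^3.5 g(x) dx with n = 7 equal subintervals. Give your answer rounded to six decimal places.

1.232374

Δx = (3.5 − 0)/7 = 0.5.
Left endpoints: 0, 0.5, 1, 1.5, 2, 2.5, 3.
g(0) ≈ 1.000000, g(0.5) ≈ 0.606531, g(1) ≈ 0.367879, g(1.5) ≈ 0.223130, g(2) ≈ 0.135335, g(2.5) ≈ 0.082085, g(3) ≈ 0.049787.
Sum = Δx · [g(0) + g(0.5) + g(1) + ...].
Sum ≈ 1.232374.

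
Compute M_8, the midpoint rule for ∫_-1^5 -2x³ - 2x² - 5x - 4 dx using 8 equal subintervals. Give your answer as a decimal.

Δx = (5 − (-1))/8 = 0.75.
Midpoints: -0.625, 0.125, 0.875, 1.625, 2.375, 3.125, 3.875, 4.625.
f(-0.625) = -1.16796875, f(0.125) = -4.66015625, f(0.875) = -11.24609375, f(1.625) = -25.98828125, f(2.375) = -53.94921875, f(3.125) = -100.19140625, f(3.875) = -169.77734375, f(4.625) = -267.76953125.
Sum = Δx · [f(-0.625) + f(0.125) + f(0.875) + ...].
Sum = -476.0625.

-476.0625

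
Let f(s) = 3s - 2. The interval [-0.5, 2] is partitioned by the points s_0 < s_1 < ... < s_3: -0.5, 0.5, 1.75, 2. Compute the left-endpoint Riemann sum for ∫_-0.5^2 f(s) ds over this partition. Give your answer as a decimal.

-3.3125

Subinterval widths: 1, 1.25, 0.25.
Left endpoints: -0.5, 0.5, 1.75.
f(-0.5) = -3.5, f(0.5) = -0.5, f(1.75) = 3.25.
Sum = Σ Δs_i · f(s_i).
Sum = -3.3125.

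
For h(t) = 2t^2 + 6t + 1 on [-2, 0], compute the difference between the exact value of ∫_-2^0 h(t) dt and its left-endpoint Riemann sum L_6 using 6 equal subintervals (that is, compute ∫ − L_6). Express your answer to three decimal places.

0.593

Exact integral: ∫_-2^0 h(t) dt ≈ -4.66667.
L_6 ≈ -5.25926.
Error ≈ -4.66667 − (-5.25926) ≈ 0.593.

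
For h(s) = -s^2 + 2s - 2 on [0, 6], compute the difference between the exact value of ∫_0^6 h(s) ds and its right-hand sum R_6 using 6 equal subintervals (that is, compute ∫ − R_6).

Exact integral: ∫_0^6 h(s) ds = -48.
R_6 = -61.
Error = -48 − (-61) = 13.

13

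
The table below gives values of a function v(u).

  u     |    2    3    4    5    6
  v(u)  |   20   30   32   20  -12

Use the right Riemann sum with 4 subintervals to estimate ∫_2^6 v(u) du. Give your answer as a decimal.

70

Δu = 1.
Sum = 1·[30 + 32 + 20 + (-12)] = 70.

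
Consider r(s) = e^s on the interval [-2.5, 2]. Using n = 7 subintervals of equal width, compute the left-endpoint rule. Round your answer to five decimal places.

Δs = (2 − (-2.5))/7 = 9/14.
Left endpoints: -2.5, -13/7, -17/14, -4/7, 1/14, 5/7, 19/14.
r(-2.5) ≈ 0.08208, r(-13/7) ≈ 0.15612, r(-17/14) ≈ 0.29692, r(-4/7) ≈ 0.56472, r(1/14) ≈ 1.07404, r(5/7) ≈ 2.04273, r(19/14) ≈ 3.88508.
Sum = Δs · [r(-2.5) + r(-13/7) + r(-17/14) + ...].
Sum ≈ 5.20823.

5.20823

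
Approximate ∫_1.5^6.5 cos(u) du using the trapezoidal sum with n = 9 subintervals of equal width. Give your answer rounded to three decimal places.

Δu = (6.5 − 1.5)/9 = 5/9.
f(1.5) ≈ 0.071, f(37/18) ≈ -0.466, f(47/18) ≈ -0.863, f(19/6) ≈ -1.000, f(67/18) ≈ -0.836, f(77/18) ≈ -0.421, f(29/6) ≈ 0.121, f(97/18) ≈ 0.626, f(107/18) ≈ 0.943, f(6.5) ≈ 0.977.
T_9 = (Δu/2)·[f(u_0) + 2f(u_1) + ... + 2f(u_{8}) + f(u_9)].
Sum ≈ -0.762.

-0.762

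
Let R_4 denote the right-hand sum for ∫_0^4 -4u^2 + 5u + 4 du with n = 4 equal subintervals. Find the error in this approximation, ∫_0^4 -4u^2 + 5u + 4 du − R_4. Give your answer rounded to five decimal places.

24.66667

Exact integral: ∫_0^4 f(u) du ≈ -29.3333333.
R_4 = -54.
Error ≈ -29.3333333 − (-54) ≈ 24.66667.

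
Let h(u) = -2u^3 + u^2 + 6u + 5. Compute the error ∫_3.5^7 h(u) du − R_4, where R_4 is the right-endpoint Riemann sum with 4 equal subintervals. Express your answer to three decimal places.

250.965

Exact integral: ∫_3.5^7 h(u) du ≈ -897.67708.
R_4 ≈ -1148.64258.
Error ≈ -897.67708 − (-1148.64258) ≈ 250.965.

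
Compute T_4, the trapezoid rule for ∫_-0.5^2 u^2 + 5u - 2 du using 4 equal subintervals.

7.24609375

Δu = (2 − (-0.5))/4 = 0.625.
f(-0.5) = -4.25, f(0.125) = -1.359375, f(0.75) = 2.3125, f(1.375) = 6.765625, f(2) = 12.
T_4 = (Δu/2)·[f(u_0) + 2f(u_1) + 2f(u_2) + 2f(u_3) + f(u_4)].
Sum = 7.24609375.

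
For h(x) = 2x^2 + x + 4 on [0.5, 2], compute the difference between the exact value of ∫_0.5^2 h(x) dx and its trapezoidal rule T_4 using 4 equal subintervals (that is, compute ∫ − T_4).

Exact integral: ∫_0.5^2 h(x) dx = 13.125.
T_4 = 13.1953125.
Error = 13.125 − 13.1953125 = -0.0703125.

-0.0703125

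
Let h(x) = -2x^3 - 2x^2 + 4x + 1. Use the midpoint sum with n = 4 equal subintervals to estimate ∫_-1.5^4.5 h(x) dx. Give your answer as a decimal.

Δx = (4.5 − (-1.5))/4 = 1.5.
Midpoints: -0.75, 0.75, 2.25, 3.75.
h(-0.75) = -2.28125, h(0.75) = 2.03125, h(2.25) = -22.90625, h(3.75) = -117.59375.
Sum = Δx · [h(-0.75) + h(0.75) + h(2.25) + h(3.75)].
Sum = -211.125.

-211.125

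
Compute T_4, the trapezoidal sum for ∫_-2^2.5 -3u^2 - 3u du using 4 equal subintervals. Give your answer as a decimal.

Δu = (2.5 − (-2))/4 = 1.125.
f(-2) = -6, f(-0.875) = 0.328125, f(0.25) = -0.9375, f(1.375) = -9.796875, f(2.5) = -26.25.
T_4 = (Δu/2)·[f(u_0) + 2f(u_1) + 2f(u_2) + 2f(u_3) + f(u_4)].
Sum = -29.84765625.

-29.84765625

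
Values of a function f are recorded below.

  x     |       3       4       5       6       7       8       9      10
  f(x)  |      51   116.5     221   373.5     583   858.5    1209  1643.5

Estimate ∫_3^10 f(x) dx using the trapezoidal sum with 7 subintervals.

Δx = 1.
T_7 = (1/2)·[51 + 2·116.5 + 2·221 + 2·373.5 + 2·583 + 2·858.5 + 2·1209 + 1643.5] = 4208.75.

4208.75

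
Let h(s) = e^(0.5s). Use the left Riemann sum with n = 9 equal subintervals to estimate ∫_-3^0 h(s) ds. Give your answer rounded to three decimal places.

1.428

Δs = (0 − (-3))/9 = 1/3.
Left endpoints: -3, -8/3, -7/3, -2, -5/3, -4/3, -1, -2/3, -1/3.
h(-3) ≈ 0.223, h(-8/3) ≈ 0.264, h(-7/3) ≈ 0.311, h(-2) ≈ 0.368, h(-5/3) ≈ 0.435, h(-4/3) ≈ 0.513, h(-1) ≈ 0.607, h(-2/3) ≈ 0.717, h(-1/3) ≈ 0.846.
Sum = Δs · [h(-3) + h(-8/3) + h(-7/3) + ...].
Sum ≈ 1.428.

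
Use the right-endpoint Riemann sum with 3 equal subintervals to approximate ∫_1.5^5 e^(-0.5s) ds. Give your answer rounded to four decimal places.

0.5749

Δs = (5 − 1.5)/3 = 7/6.
Right endpoints: 8/3, 23/6, 5.
f(8/3) ≈ 0.2636, f(23/6) ≈ 0.1471, f(5) ≈ 0.0821.
Sum = Δs · [f(8/3) + f(23/6) + f(5)].
Sum ≈ 0.5749.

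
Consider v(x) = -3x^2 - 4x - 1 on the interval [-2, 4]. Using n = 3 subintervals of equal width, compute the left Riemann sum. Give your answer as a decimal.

-54

Δx = (4 − (-2))/3 = 2.
Left endpoints: -2, 0, 2.
v(-2) = -5, v(0) = -1, v(2) = -21.
Sum = Δx · [v(-2) + v(0) + v(2)].
Sum = -54.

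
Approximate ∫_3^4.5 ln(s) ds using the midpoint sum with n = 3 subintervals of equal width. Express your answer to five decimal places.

Δs = (4.5 − 3)/3 = 0.5.
Midpoints: 3.25, 3.75, 4.25.
f(3.25) ≈ 1.17865, f(3.75) ≈ 1.32176, f(4.25) ≈ 1.44692.
Sum = Δs · [f(3.25) + f(3.75) + f(4.25)].
Sum ≈ 1.97366.

1.97366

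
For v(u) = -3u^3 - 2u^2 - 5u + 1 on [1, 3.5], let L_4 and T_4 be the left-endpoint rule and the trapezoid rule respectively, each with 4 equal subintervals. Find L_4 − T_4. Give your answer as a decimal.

50.1953125

L_4 ≈ -118.7646484.
T_4 ≈ -168.9599609.
L_4 − T_4 = 50.1953125.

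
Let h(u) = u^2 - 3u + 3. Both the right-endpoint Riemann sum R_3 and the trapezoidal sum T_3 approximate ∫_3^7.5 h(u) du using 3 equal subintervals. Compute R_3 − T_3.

R_3 = 101.25.
T_3 = 75.9375.
R_3 − T_3 = 25.3125.

25.3125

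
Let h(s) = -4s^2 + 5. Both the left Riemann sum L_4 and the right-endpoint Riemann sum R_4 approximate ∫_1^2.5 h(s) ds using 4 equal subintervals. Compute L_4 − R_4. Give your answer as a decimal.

L_4 = -8.203125.
R_4 = -16.078125.
L_4 − R_4 = 7.875.

7.875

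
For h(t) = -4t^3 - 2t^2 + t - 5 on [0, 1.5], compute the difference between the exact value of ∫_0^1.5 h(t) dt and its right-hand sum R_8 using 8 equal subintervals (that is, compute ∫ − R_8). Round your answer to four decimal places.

Exact integral: ∫_0^1.5 h(t) dt = -13.6875.
R_8 ≈ -15.331055.
Error ≈ -13.6875 − (-15.331055) ≈ 1.6436.

1.6436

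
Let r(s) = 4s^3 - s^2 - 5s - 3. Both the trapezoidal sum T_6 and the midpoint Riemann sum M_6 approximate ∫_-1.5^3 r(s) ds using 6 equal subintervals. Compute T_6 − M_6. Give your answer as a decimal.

T_6 = 38.8125.
M_6 = 33.75.
T_6 − M_6 = 5.0625.

5.0625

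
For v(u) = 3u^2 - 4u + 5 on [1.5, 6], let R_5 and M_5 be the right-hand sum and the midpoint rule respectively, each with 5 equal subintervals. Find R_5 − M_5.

R_5 = 206.91.
M_5 = 166.71375.
R_5 − M_5 = 40.19625.

40.19625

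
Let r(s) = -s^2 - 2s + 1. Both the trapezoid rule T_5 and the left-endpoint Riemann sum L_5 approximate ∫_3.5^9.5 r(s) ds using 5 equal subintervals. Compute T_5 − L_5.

T_5 = -344.94.
L_5 = -290.94.
T_5 − L_5 = -54.

-54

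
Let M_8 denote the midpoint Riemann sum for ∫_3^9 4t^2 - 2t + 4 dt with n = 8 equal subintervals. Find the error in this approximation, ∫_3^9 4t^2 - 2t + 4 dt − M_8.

1.125

Exact integral: ∫_3^9 f(t) dt = 888.
M_8 = 886.875.
Error = 888 − 886.875 = 1.125.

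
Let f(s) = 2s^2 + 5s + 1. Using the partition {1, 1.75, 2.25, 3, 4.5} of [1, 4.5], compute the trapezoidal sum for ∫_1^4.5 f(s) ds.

113.15625

Subinterval widths: 0.75, 0.5, 0.75, 1.5.
f(1) = 8, f(1.75) = 15.875, f(2.25) = 22.375, f(3) = 34, f(4.5) = 64.
On each subinterval the trapezoid contributes (Δs_i/2)·[f(s_{i-1}) + f(s_i)].
Sum = 113.15625.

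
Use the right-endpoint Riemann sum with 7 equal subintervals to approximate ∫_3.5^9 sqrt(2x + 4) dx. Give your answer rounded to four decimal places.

Δx = (9 − 3.5)/7 = 11/14.
Right endpoints: 30/7, 71/14, 41/7, 93/14, 52/7, 115/14, 9.
f(30/7) ≈ 3.5456, f(71/14) ≈ 3.7607, f(41/7) ≈ 3.9641, f(93/14) ≈ 4.1576, f(52/7) ≈ 4.3425, f(115/14) ≈ 4.5198, f(9) ≈ 4.6904.
Sum = Δx · [f(30/7) + f(71/14) + f(41/7) + ...].
Sum ≈ 22.7706.

22.7706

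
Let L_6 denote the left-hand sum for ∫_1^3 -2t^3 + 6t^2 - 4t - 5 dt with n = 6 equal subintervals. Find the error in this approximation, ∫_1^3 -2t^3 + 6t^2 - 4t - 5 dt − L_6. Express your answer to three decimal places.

Exact integral: ∫_1^3 f(t) dt = -14.
L_6 ≈ -12.22222.
Error ≈ -14 − (-12.22222) ≈ -1.778.

-1.778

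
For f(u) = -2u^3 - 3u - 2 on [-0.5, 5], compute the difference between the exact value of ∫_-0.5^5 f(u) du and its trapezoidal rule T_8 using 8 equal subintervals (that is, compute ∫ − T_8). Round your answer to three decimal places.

Exact integral: ∫_-0.5^5 f(u) du = -360.59375.
T_8 ≈ -366.44287.
Error ≈ -360.59375 − (-366.44287) ≈ 5.849.

5.849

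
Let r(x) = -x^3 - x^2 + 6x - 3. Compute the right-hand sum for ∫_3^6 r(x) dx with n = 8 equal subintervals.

Δx = (6 − 3)/8 = 0.375.
Right endpoints: 3.375, 3.75, 4.125, 4.5, 4.875, 5.25, 5.625, 6.
r(3.375) = -16683/512, r(3.75) = -47.296875, r(4.125) = -33513/512, r(4.5) = -87.375, r(4.875) = -58047/512, r(5.25) = -143.765625, r(5.625) = -91581/512, r(6) = -219.
Sum = Δx · [r(3.375) + r(3.75) + r(4.125) + ...].
Sum = -332.89453125.

-332.89453125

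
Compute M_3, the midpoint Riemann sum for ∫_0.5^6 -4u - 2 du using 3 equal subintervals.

Δu = (6 − 0.5)/3 = 11/6.
Midpoints: 17/12, 3.25, 61/12.
f(17/12) = -23/3, f(3.25) = -15, f(61/12) = -67/3.
Sum = Δu · [f(17/12) + f(3.25) + f(61/12)].
Sum = -82.5.

-82.5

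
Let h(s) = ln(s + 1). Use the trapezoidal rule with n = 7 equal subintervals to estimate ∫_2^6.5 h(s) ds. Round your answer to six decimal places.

Δs = (6.5 − 2)/7 = 9/14.
h(2) ≈ 1.098612, h(37/14) ≈ 1.292768, h(23/7) ≈ 1.455287, h(55/14) ≈ 1.595049, h(32/7) ≈ 1.717651, h(73/14) ≈ 1.826851, h(41/7) ≈ 1.925291, h(6.5) ≈ 2.014903.
T_7 = (Δs/2)·[h(s_0) + 2h(s_1) + ... + 2h(s_{6}) + h(s_7)].
Sum ≈ 7.309064.

7.309064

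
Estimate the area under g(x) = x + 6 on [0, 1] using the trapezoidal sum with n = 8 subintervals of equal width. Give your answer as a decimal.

6.5

Δx = (1 − 0)/8 = 0.125.
g(0) = 6, g(0.125) = 6.125, g(0.25) = 6.25, g(0.375) = 6.375, g(0.5) = 6.5, g(0.625) = 6.625, g(0.75) = 6.75, g(0.875) = 6.875, g(1) = 7.
T_8 = (Δx/2)·[g(x_0) + 2g(x_1) + ... + 2g(x_{7}) + g(x_8)].
Sum = 6.5.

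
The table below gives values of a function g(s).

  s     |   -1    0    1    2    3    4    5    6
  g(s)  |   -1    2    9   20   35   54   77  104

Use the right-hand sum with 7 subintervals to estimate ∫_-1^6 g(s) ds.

Δs = 1.
Sum = 1·[2 + 9 + 20 + 35 + 54 + 77 + 104] = 301.

301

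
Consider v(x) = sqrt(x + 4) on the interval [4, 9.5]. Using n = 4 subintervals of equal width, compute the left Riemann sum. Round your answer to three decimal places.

Δx = (9.5 − 4)/4 = 1.375.
Left endpoints: 4, 5.375, 6.75, 8.125.
v(4) ≈ 2.828, v(5.375) ≈ 3.062, v(6.75) ≈ 3.279, v(8.125) ≈ 3.482.
Sum = Δx · [v(4) + v(5.375) + v(6.75) + v(8.125)].
Sum ≈ 17.395.

17.395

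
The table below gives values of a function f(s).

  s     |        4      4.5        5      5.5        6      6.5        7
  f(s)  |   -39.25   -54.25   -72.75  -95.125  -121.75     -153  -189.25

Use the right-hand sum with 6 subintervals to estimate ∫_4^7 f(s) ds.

Δs = 0.5.
Sum = 0.5·[(-54.25) + (-72.75) + (-95.125) + (-121.75) + (-153) + (-189.25)] = -343.0625.

-343.0625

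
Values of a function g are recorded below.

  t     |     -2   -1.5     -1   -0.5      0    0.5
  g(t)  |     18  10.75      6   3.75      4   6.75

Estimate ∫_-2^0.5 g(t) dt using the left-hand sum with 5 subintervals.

Δt = 0.5.
Sum = 0.5·[18 + 10.75 + 6 + 3.75 + 4] = 21.25.

21.25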